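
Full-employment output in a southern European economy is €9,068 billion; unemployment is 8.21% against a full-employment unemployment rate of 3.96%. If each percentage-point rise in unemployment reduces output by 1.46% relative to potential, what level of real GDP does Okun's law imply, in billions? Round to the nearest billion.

€8,505 billion

Unemployment gap = 8.21 - 3.96 = 4.25 points, so the output gap is -1.46 × 4.25 = -6.205%.
Actual GDP = 9068 × (1 - 6.205/100) = 9068 × 0.93795 ≈ 8505 billion.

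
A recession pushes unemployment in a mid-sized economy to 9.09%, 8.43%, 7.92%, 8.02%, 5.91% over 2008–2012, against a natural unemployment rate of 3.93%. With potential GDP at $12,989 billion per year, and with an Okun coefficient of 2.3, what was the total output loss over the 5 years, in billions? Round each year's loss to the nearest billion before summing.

$5,892 billion

Year 2008: gap = -2.3 × (9.09 - 3.93) = -11.868%, loss ≈ 12989 × 11.868/100 ≈ 1542.
Year 2009: gap = -2.3 × (8.43 - 3.93) = -10.35%, loss ≈ 12989 × 10.35/100 ≈ 1344.
Year 2010: gap = -2.3 × (7.92 - 3.93) = -9.177%, loss ≈ 12989 × 9.177/100 ≈ 1192.
Year 2011: gap = -2.3 × (8.02 - 3.93) = -9.407%, loss ≈ 12989 × 9.407/100 ≈ 1222.
Year 2012: gap = -2.3 × (5.91 - 3.93) = -4.554%, loss ≈ 12989 × 4.554/100 ≈ 592.
Total lost output = 1542 + 1344 + 1192 + 1222 + 592 = 5892 billion.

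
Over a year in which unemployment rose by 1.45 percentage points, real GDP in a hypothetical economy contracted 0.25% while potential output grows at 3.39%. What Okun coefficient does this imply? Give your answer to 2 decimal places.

Growth form: g_Y = g_Y* - β × Δu, so β = (g_Y* - g_Y)/Δu.
β = (3.39 + 0.25)/1.45 = 3.64/1.45 = 2.51.

β ≈ 2.51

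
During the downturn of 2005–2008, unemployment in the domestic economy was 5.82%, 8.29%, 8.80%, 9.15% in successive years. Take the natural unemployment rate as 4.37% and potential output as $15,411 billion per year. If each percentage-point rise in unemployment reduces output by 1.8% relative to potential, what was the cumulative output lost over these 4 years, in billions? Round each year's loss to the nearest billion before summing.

Year 2005: gap = -1.8 × (5.82 - 4.37) = -2.61%, loss ≈ 15411 × 2.61/100 ≈ 402.
Year 2006: gap = -1.8 × (8.29 - 4.37) = -7.056%, loss ≈ 15411 × 7.056/100 ≈ 1087.
Year 2007: gap = -1.8 × (8.8 - 4.37) = -7.974%, loss ≈ 15411 × 7.974/100 ≈ 1229.
Year 2008: gap = -1.8 × (9.15 - 4.37) = -8.604%, loss ≈ 15411 × 8.604/100 ≈ 1326.
Total lost output = 402 + 1087 + 1229 + 1326 = 4044 billion.

$4,044 billion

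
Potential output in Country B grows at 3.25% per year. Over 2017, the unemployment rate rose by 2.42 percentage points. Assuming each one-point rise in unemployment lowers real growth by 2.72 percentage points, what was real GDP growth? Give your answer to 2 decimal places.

Growth-rate Okun's law: g_Y = g_Y* - β × Δu.
g_Y = 3.25 - 2.72 × (2.42) = 3.25 - 6.5824 = -3.3324%, i.e. -3.33% to 2 d.p.

-3.33%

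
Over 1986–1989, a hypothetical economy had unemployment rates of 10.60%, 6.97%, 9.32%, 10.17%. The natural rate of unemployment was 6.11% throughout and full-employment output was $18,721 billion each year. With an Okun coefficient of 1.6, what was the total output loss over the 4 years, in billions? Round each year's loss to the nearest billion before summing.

$3,781 billion

Year 1986: gap = -1.6 × (10.6 - 6.11) = -7.184%, loss ≈ 18721 × 7.184/100 ≈ 1345.
Year 1987: gap = -1.6 × (6.97 - 6.11) = -1.376%, loss ≈ 18721 × 1.376/100 ≈ 258.
Year 1988: gap = -1.6 × (9.32 - 6.11) = -5.136%, loss ≈ 18721 × 5.136/100 ≈ 962.
Year 1989: gap = -1.6 × (10.17 - 6.11) = -6.496%, loss ≈ 18721 × 6.496/100 ≈ 1216.
Total lost output = 1345 + 258 + 962 + 1216 = 3781 billion.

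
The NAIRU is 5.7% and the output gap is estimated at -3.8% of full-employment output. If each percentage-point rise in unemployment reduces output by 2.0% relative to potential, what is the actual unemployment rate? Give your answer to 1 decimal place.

From Okun's law, u - u* = -(output gap)/β = -(-3.8)/2.0 = 1.9 points.
So u = 5.7 + 1.9 = 7.6%.

7.6%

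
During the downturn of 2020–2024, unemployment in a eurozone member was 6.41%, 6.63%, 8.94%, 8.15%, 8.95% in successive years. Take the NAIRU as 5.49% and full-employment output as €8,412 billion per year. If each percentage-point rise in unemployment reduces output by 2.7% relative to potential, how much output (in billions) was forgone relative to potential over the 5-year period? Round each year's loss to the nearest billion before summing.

Year 2020: gap = -2.7 × (6.41 - 5.49) = -2.484%, loss ≈ 8412 × 2.484/100 ≈ 209.
Year 2021: gap = -2.7 × (6.63 - 5.49) = -3.078%, loss ≈ 8412 × 3.078/100 ≈ 259.
Year 2022: gap = -2.7 × (8.94 - 5.49) = -9.315%, loss ≈ 8412 × 9.315/100 ≈ 784.
Year 2023: gap = -2.7 × (8.15 - 5.49) = -7.182%, loss ≈ 8412 × 7.182/100 ≈ 604.
Year 2024: gap = -2.7 × (8.95 - 5.49) = -9.342%, loss ≈ 8412 × 9.342/100 ≈ 786.
Total lost output = 209 + 259 + 784 + 604 + 786 = 2642 billion.

€2,642 billion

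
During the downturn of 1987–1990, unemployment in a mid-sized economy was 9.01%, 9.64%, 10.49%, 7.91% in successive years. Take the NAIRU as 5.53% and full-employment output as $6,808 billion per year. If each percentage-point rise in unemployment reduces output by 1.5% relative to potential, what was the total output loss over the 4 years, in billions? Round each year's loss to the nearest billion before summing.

$1,525 billion

Year 1987: gap = -1.5 × (9.01 - 5.53) = -5.22%, loss ≈ 6808 × 5.22/100 ≈ 355.
Year 1988: gap = -1.5 × (9.64 - 5.53) = -6.165%, loss ≈ 6808 × 6.165/100 ≈ 420.
Year 1989: gap = -1.5 × (10.49 - 5.53) = -7.44%, loss ≈ 6808 × 7.44/100 ≈ 507.
Year 1990: gap = -1.5 × (7.91 - 5.53) = -3.57%, loss ≈ 6808 × 3.57/100 ≈ 243.
Total lost output = 355 + 420 + 507 + 243 = 1525 billion.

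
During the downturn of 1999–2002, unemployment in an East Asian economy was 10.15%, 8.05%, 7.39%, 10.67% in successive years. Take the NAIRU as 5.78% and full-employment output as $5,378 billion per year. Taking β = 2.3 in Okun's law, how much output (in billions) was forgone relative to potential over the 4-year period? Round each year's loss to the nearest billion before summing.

Year 1999: gap = -2.3 × (10.15 - 5.78) = -10.051%, loss ≈ 5378 × 10.051/100 ≈ 541.
Year 2000: gap = -2.3 × (8.05 - 5.78) = -5.221%, loss ≈ 5378 × 5.221/100 ≈ 281.
Year 2001: gap = -2.3 × (7.39 - 5.78) = -3.703%, loss ≈ 5378 × 3.703/100 ≈ 199.
Year 2002: gap = -2.3 × (10.67 - 5.78) = -11.247%, loss ≈ 5378 × 11.247/100 ≈ 605.
Total lost output = 541 + 281 + 199 + 605 = 1626 billion.

$1,626 billion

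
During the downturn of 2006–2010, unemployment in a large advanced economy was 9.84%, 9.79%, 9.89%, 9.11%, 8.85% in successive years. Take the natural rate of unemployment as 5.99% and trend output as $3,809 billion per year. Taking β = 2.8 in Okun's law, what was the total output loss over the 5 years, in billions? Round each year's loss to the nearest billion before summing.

Year 2006: gap = -2.8 × (9.84 - 5.99) = -10.78%, loss ≈ 3809 × 10.78/100 ≈ 411.
Year 2007: gap = -2.8 × (9.79 - 5.99) = -10.64%, loss ≈ 3809 × 10.64/100 ≈ 405.
Year 2008: gap = -2.8 × (9.89 - 5.99) = -10.92%, loss ≈ 3809 × 10.92/100 ≈ 416.
Year 2009: gap = -2.8 × (9.11 - 5.99) = -8.736%, loss ≈ 3809 × 8.736/100 ≈ 333.
Year 2010: gap = -2.8 × (8.85 - 5.99) = -8.008%, loss ≈ 3809 × 8.008/100 ≈ 305.
Total lost output = 411 + 405 + 416 + 333 + 305 = 1870 billion.

$1,870 billion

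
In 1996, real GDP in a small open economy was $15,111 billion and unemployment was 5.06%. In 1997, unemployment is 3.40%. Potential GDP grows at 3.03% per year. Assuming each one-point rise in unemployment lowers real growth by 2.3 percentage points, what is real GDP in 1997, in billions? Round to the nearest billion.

Δu = 3.4 - 5.06 = -1.66 points.
Okun's law (growth form): g_Y = g_Y* - β × Δu = 3.03 - 2.3 × (-1.66) = 3.03 + 3.818 = 6.848%.
Real GDP in the next year = 15111 × (1 + 6.848/100) = 15111 × 1.06848 ≈ 16146 billion.

$16,146 billion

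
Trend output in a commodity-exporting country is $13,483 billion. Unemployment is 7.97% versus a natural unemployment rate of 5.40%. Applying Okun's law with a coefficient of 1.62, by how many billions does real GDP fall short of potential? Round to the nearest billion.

$561 billion

Output gap = -1.62 × (7.97 - 5.4) = -1.62 × 2.57 = -4.1634%.
Actual GDP ≈ 13483 × 0.958366 ≈ 12922 billion, so the shortfall is 13483 - 12922 = 561 billion.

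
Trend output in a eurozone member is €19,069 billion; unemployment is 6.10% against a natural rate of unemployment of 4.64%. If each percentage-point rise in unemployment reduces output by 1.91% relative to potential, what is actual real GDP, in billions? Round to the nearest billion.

Unemployment gap = 6.1 - 4.64 = 1.46 points, so the output gap is -1.91 × 1.46 = -2.7886%.
Actual GDP = 19069 × (1 - 2.7886/100) = 19069 × 0.972114 ≈ 18537 billion.

€18,537 billion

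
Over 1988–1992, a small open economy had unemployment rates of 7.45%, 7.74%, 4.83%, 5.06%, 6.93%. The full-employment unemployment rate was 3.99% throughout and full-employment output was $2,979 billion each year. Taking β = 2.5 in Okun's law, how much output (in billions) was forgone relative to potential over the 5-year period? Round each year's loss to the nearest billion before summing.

$899 billion

Year 1988: gap = -2.5 × (7.45 - 3.99) = -8.65%, loss ≈ 2979 × 8.65/100 ≈ 258.
Year 1989: gap = -2.5 × (7.74 - 3.99) = -9.375%, loss ≈ 2979 × 9.375/100 ≈ 279.
Year 1990: gap = -2.5 × (4.83 - 3.99) = -2.1%, loss ≈ 2979 × 2.1/100 ≈ 63.
Year 1991: gap = -2.5 × (5.06 - 3.99) = -2.675%, loss ≈ 2979 × 2.675/100 ≈ 80.
Year 1992: gap = -2.5 × (6.93 - 3.99) = -7.35%, loss ≈ 2979 × 7.35/100 ≈ 219.
Total lost output = 258 + 279 + 63 + 80 + 219 = 899 billion.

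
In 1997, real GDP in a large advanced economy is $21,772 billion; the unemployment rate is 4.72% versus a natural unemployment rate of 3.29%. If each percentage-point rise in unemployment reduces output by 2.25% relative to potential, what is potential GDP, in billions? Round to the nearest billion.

$22,496 billion

Unemployment gap = 4.72 - 3.29 = 1.43 points, so output gap = -2.25 × 1.43 = -3.2175%.
Since Y = Y* × (1 + gap/100), Y* = 21772/0.967825 ≈ 22496 billion.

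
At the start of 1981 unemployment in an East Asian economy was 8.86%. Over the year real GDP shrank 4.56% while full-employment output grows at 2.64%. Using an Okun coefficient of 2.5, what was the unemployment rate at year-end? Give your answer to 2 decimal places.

11.74%

Growth-rate Okun's law: g_Y = g_Y* - β × Δu, so Δu = (g_Y* - g_Y)/β.
Δu = (2.64 + 4.56)/2.5 = 7.2/2.5 = 2.88 percentage points.
Year-end unemployment = 8.86 + 2.88 = 11.74%.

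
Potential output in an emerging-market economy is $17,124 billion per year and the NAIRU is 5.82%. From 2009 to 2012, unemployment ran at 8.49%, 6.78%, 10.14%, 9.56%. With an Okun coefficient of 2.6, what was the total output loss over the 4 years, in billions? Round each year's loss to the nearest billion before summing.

Year 2009: gap = -2.6 × (8.49 - 5.82) = -6.942%, loss ≈ 17124 × 6.942/100 ≈ 1189.
Year 2010: gap = -2.6 × (6.78 - 5.82) = -2.496%, loss ≈ 17124 × 2.496/100 ≈ 427.
Year 2011: gap = -2.6 × (10.14 - 5.82) = -11.232%, loss ≈ 17124 × 11.232/100 ≈ 1923.
Year 2012: gap = -2.6 × (9.56 - 5.82) = -9.724%, loss ≈ 17124 × 9.724/100 ≈ 1665.
Total lost output = 1189 + 427 + 1923 + 1665 = 5204 billion.

$5,204 billion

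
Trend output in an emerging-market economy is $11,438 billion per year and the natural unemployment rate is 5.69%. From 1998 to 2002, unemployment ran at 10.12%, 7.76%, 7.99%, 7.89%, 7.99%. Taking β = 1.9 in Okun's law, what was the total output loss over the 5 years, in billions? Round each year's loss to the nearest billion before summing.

Year 1998: gap = -1.9 × (10.12 - 5.69) = -8.417%, loss ≈ 11438 × 8.417/100 ≈ 963.
Year 1999: gap = -1.9 × (7.76 - 5.69) = -3.933%, loss ≈ 11438 × 3.933/100 ≈ 450.
Year 2000: gap = -1.9 × (7.99 - 5.69) = -4.37%, loss ≈ 11438 × 4.37/100 ≈ 500.
Year 2001: gap = -1.9 × (7.89 - 5.69) = -4.18%, loss ≈ 11438 × 4.18/100 ≈ 478.
Year 2002: gap = -1.9 × (7.99 - 5.69) = -4.37%, loss ≈ 11438 × 4.37/100 ≈ 500.
Total lost output = 963 + 450 + 500 + 478 + 500 = 2891 billion.

$2,891 billion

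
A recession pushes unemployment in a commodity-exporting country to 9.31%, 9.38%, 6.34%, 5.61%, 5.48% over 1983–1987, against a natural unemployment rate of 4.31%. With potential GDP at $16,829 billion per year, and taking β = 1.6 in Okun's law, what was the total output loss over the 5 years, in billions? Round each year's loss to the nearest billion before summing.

Year 1983: gap = -1.6 × (9.31 - 4.31) = -8%, loss ≈ 16829 × 8/100 ≈ 1346.
Year 1984: gap = -1.6 × (9.38 - 4.31) = -8.112%, loss ≈ 16829 × 8.112/100 ≈ 1365.
Year 1985: gap = -1.6 × (6.34 - 4.31) = -3.248%, loss ≈ 16829 × 3.248/100 ≈ 547.
Year 1986: gap = -1.6 × (5.61 - 4.31) = -2.08%, loss ≈ 16829 × 2.08/100 ≈ 350.
Year 1987: gap = -1.6 × (5.48 - 4.31) = -1.872%, loss ≈ 16829 × 1.872/100 ≈ 315.
Total lost output = 1346 + 1365 + 547 + 350 + 315 = 3923 billion.

$3,923 billion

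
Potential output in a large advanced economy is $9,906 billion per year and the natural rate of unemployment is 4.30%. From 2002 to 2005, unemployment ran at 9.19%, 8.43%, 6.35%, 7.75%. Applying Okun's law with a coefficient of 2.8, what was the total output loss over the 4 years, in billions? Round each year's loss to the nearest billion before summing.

$4,028 billion

Year 2002: gap = -2.8 × (9.19 - 4.3) = -13.692%, loss ≈ 9906 × 13.692/100 ≈ 1356.
Year 2003: gap = -2.8 × (8.43 - 4.3) = -11.564%, loss ≈ 9906 × 11.564/100 ≈ 1146.
Year 2004: gap = -2.8 × (6.35 - 4.3) = -5.74%, loss ≈ 9906 × 5.74/100 ≈ 569.
Year 2005: gap = -2.8 × (7.75 - 4.3) = -9.66%, loss ≈ 9906 × 9.66/100 ≈ 957.
Total lost output = 1356 + 1146 + 569 + 957 = 4028 billion.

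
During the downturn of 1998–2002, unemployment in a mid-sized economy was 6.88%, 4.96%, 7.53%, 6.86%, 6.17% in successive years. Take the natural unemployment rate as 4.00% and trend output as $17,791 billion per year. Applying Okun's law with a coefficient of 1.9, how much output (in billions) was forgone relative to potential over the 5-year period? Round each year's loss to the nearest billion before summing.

Year 1998: gap = -1.9 × (6.88 - 4) = -5.472%, loss ≈ 17791 × 5.472/100 ≈ 974.
Year 1999: gap = -1.9 × (4.96 - 4) = -1.824%, loss ≈ 17791 × 1.824/100 ≈ 325.
Year 2000: gap = -1.9 × (7.53 - 4) = -6.707%, loss ≈ 17791 × 6.707/100 ≈ 1193.
Year 2001: gap = -1.9 × (6.86 - 4) = -5.434%, loss ≈ 17791 × 5.434/100 ≈ 967.
Year 2002: gap = -1.9 × (6.17 - 4) = -4.123%, loss ≈ 17791 × 4.123/100 ≈ 734.
Total lost output = 974 + 325 + 1193 + 967 + 734 = 4193 billion.

$4,193 billion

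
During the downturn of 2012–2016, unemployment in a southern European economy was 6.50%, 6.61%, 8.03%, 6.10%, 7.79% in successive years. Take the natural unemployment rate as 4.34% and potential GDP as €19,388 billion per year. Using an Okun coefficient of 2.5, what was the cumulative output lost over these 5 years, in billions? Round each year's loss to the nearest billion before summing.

Year 2012: gap = -2.5 × (6.5 - 4.34) = -5.4%, loss ≈ 19388 × 5.4/100 ≈ 1047.
Year 2013: gap = -2.5 × (6.61 - 4.34) = -5.675%, loss ≈ 19388 × 5.675/100 ≈ 1100.
Year 2014: gap = -2.5 × (8.03 - 4.34) = -9.225%, loss ≈ 19388 × 9.225/100 ≈ 1789.
Year 2015: gap = -2.5 × (6.1 - 4.34) = -4.4%, loss ≈ 19388 × 4.4/100 ≈ 853.
Year 2016: gap = -2.5 × (7.79 - 4.34) = -8.625%, loss ≈ 19388 × 8.625/100 ≈ 1672.
Total lost output = 1047 + 1100 + 1789 + 853 + 1672 = 6461 billion.

€6,461 billion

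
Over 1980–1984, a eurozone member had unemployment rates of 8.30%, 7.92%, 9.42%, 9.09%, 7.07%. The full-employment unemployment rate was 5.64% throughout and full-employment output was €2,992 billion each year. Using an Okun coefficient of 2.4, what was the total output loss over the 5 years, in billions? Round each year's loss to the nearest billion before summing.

Year 1980: gap = -2.4 × (8.3 - 5.64) = -6.384%, loss ≈ 2992 × 6.384/100 ≈ 191.
Year 1981: gap = -2.4 × (7.92 - 5.64) = -5.472%, loss ≈ 2992 × 5.472/100 ≈ 164.
Year 1982: gap = -2.4 × (9.42 - 5.64) = -9.072%, loss ≈ 2992 × 9.072/100 ≈ 271.
Year 1983: gap = -2.4 × (9.09 - 5.64) = -8.28%, loss ≈ 2992 × 8.28/100 ≈ 248.
Year 1984: gap = -2.4 × (7.07 - 5.64) = -3.432%, loss ≈ 2992 × 3.432/100 ≈ 103.
Total lost output = 191 + 164 + 271 + 248 + 103 = 977 billion.

€977 billion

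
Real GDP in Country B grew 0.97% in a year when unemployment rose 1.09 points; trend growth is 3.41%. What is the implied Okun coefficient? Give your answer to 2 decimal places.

β ≈ 2.24

Growth form: g_Y = g_Y* - β × Δu, so β = (g_Y* - g_Y)/Δu.
β = (3.41 - 0.97)/1.09 = 2.44/1.09 = 2.24.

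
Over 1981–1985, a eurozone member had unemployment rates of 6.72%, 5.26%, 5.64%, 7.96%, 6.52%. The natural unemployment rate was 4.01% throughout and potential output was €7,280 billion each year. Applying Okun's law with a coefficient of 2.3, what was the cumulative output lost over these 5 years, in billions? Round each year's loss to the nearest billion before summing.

€2,017 billion

Year 1981: gap = -2.3 × (6.72 - 4.01) = -6.233%, loss ≈ 7280 × 6.233/100 ≈ 454.
Year 1982: gap = -2.3 × (5.26 - 4.01) = -2.875%, loss ≈ 7280 × 2.875/100 ≈ 209.
Year 1983: gap = -2.3 × (5.64 - 4.01) = -3.749%, loss ≈ 7280 × 3.749/100 ≈ 273.
Year 1984: gap = -2.3 × (7.96 - 4.01) = -9.085%, loss ≈ 7280 × 9.085/100 ≈ 661.
Year 1985: gap = -2.3 × (6.52 - 4.01) = -5.773%, loss ≈ 7280 × 5.773/100 ≈ 420.
Total lost output = 454 + 209 + 273 + 661 + 420 = 2017 billion.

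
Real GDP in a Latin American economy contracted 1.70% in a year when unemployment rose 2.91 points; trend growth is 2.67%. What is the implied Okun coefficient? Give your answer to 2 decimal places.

β ≈ 1.50

Growth form: g_Y = g_Y* - β × Δu, so β = (g_Y* - g_Y)/Δu.
β = (2.67 + 1.7)/2.91 = 4.37/2.91 = 1.50.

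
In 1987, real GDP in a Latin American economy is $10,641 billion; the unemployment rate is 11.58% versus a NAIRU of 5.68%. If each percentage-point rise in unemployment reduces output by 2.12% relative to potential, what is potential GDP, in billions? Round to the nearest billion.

Unemployment gap = 11.58 - 5.68 = 5.9 points, so output gap = -2.12 × 5.9 = -12.508%.
Since Y = Y* × (1 + gap/100), Y* = 10641/0.87492 ≈ 12162 billion.

$12,162 billion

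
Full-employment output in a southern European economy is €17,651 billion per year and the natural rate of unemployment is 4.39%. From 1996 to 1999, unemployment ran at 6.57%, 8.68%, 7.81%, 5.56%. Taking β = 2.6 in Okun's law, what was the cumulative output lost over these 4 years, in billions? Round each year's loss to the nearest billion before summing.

Year 1996: gap = -2.6 × (6.57 - 4.39) = -5.668%, loss ≈ 17651 × 5.668/100 ≈ 1000.
Year 1997: gap = -2.6 × (8.68 - 4.39) = -11.154%, loss ≈ 17651 × 11.154/100 ≈ 1969.
Year 1998: gap = -2.6 × (7.81 - 4.39) = -8.892%, loss ≈ 17651 × 8.892/100 ≈ 1570.
Year 1999: gap = -2.6 × (5.56 - 4.39) = -3.042%, loss ≈ 17651 × 3.042/100 ≈ 537.
Total lost output = 1000 + 1969 + 1570 + 537 = 5076 billion.

€5,076 billion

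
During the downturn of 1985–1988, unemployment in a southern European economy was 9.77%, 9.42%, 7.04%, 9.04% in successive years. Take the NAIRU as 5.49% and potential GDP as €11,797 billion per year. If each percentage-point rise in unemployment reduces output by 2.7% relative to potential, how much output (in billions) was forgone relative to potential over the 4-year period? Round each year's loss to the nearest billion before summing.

Year 1985: gap = -2.7 × (9.77 - 5.49) = -11.556%, loss ≈ 11797 × 11.556/100 ≈ 1363.
Year 1986: gap = -2.7 × (9.42 - 5.49) = -10.611%, loss ≈ 11797 × 10.611/100 ≈ 1252.
Year 1987: gap = -2.7 × (7.04 - 5.49) = -4.185%, loss ≈ 11797 × 4.185/100 ≈ 494.
Year 1988: gap = -2.7 × (9.04 - 5.49) = -9.585%, loss ≈ 11797 × 9.585/100 ≈ 1131.
Total lost output = 1363 + 1252 + 494 + 1131 = 4240 billion.

€4,240 billion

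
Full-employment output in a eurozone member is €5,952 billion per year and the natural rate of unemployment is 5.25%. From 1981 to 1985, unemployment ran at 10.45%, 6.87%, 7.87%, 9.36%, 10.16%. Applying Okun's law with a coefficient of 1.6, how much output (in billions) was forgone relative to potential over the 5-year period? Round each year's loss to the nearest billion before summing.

€1,758 billion

Year 1981: gap = -1.6 × (10.45 - 5.25) = -8.32%, loss ≈ 5952 × 8.32/100 ≈ 495.
Year 1982: gap = -1.6 × (6.87 - 5.25) = -2.592%, loss ≈ 5952 × 2.592/100 ≈ 154.
Year 1983: gap = -1.6 × (7.87 - 5.25) = -4.192%, loss ≈ 5952 × 4.192/100 ≈ 250.
Year 1984: gap = -1.6 × (9.36 - 5.25) = -6.576%, loss ≈ 5952 × 6.576/100 ≈ 391.
Year 1985: gap = -1.6 × (10.16 - 5.25) = -7.856%, loss ≈ 5952 × 7.856/100 ≈ 468.
Total lost output = 495 + 154 + 250 + 391 + 468 = 1758 billion.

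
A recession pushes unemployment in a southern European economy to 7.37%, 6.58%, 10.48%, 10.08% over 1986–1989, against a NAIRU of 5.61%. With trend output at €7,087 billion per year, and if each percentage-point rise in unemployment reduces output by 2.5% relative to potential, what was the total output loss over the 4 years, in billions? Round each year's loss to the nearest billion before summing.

€2,139 billion

Year 1986: gap = -2.5 × (7.37 - 5.61) = -4.4%, loss ≈ 7087 × 4.4/100 ≈ 312.
Year 1987: gap = -2.5 × (6.58 - 5.61) = -2.425%, loss ≈ 7087 × 2.425/100 ≈ 172.
Year 1988: gap = -2.5 × (10.48 - 5.61) = -12.175%, loss ≈ 7087 × 12.175/100 ≈ 863.
Year 1989: gap = -2.5 × (10.08 - 5.61) = -11.175%, loss ≈ 7087 × 11.175/100 ≈ 792.
Total lost output = 312 + 172 + 863 + 792 = 2139 billion.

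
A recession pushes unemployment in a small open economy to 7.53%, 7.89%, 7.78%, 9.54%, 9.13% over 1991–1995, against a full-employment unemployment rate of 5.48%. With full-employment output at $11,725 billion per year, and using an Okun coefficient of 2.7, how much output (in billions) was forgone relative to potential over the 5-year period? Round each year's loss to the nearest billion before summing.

$4,580 billion

Year 1991: gap = -2.7 × (7.53 - 5.48) = -5.535%, loss ≈ 11725 × 5.535/100 ≈ 649.
Year 1992: gap = -2.7 × (7.89 - 5.48) = -6.507%, loss ≈ 11725 × 6.507/100 ≈ 763.
Year 1993: gap = -2.7 × (7.78 - 5.48) = -6.21%, loss ≈ 11725 × 6.21/100 ≈ 728.
Year 1994: gap = -2.7 × (9.54 - 5.48) = -10.962%, loss ≈ 11725 × 10.962/100 ≈ 1285.
Year 1995: gap = -2.7 × (9.13 - 5.48) = -9.855%, loss ≈ 11725 × 9.855/100 ≈ 1155.
Total lost output = 649 + 763 + 728 + 1285 + 1155 = 4580 billion.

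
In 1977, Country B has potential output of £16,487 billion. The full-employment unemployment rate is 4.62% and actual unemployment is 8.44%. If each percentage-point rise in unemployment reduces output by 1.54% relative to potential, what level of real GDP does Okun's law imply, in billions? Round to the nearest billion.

Unemployment gap = 8.44 - 4.62 = 3.82 points, so the output gap is -1.54 × 3.82 = -5.8828%.
Actual GDP = 16487 × (1 - 5.8828/100) = 16487 × 0.941172 ≈ 15517 billion.

£15,517 billion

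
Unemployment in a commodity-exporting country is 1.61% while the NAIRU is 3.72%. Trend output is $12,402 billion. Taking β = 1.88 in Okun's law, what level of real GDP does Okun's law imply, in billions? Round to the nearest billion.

Unemployment gap = 1.61 - 3.72 = -2.11 points, so the output gap is -1.88 × (-2.11) = 3.9668%.
Actual GDP = 12402 × (1 + 3.9668/100) = 12402 × 1.039668 ≈ 12894 billion.

$12,894 billion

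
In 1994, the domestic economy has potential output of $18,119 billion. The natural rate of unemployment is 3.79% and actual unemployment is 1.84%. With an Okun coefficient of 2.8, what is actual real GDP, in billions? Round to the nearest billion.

Unemployment gap = 1.84 - 3.79 = -1.95 points, so the output gap is -2.8 × (-1.95) = 5.46%.
Actual GDP = 18119 × (1 + 5.46/100) = 18119 × 1.0546 ≈ 19108 billion.

$19,108 billion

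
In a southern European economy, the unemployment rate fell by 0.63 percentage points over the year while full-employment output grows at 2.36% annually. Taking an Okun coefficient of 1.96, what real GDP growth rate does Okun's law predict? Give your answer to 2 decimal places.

3.59%

Growth-rate Okun's law: g_Y = g_Y* - β × Δu.
g_Y = 2.36 - 1.96 × (-0.63) = 2.36 + 1.2348 = 3.5948%, i.e. 3.59% to 2 d.p.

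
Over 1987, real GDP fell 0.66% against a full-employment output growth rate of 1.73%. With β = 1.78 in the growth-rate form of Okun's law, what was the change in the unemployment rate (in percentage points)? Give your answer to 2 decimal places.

1.34 percentage points

Growth-rate Okun's law: g_Y = g_Y* - β × Δu, so Δu = (g_Y* - g_Y)/β.
Δu = (1.73 + 0.66)/1.78 = 2.39/1.78 = 1.34 percentage points.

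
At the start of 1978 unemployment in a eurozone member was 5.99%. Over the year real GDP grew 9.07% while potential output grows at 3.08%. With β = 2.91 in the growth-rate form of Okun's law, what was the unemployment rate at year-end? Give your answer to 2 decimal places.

3.93%

Growth-rate Okun's law: g_Y = g_Y* - β × Δu, so Δu = (g_Y* - g_Y)/β.
Δu = (3.08 - 9.07)/2.91 = -5.99/2.91 = -2.06 percentage points.
Year-end unemployment = 5.99 - 2.06 = 3.93%.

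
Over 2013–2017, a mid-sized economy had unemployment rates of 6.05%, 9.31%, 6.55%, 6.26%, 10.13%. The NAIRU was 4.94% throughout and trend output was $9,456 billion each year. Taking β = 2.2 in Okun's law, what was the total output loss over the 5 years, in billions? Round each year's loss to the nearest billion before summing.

Year 2013: gap = -2.2 × (6.05 - 4.94) = -2.442%, loss ≈ 9456 × 2.442/100 ≈ 231.
Year 2014: gap = -2.2 × (9.31 - 4.94) = -9.614%, loss ≈ 9456 × 9.614/100 ≈ 909.
Year 2015: gap = -2.2 × (6.55 - 4.94) = -3.542%, loss ≈ 9456 × 3.542/100 ≈ 335.
Year 2016: gap = -2.2 × (6.26 - 4.94) = -2.904%, loss ≈ 9456 × 2.904/100 ≈ 275.
Year 2017: gap = -2.2 × (10.13 - 4.94) = -11.418%, loss ≈ 9456 × 11.418/100 ≈ 1080.
Total lost output = 231 + 909 + 335 + 275 + 1080 = 2830 billion.

$2,830 billion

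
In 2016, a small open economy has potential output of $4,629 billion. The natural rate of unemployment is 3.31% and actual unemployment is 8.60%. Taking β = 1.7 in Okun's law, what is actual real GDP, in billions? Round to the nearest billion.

$4,213 billion

Unemployment gap = 8.6 - 3.31 = 5.29 points, so the output gap is -1.7 × 5.29 = -8.993%.
Actual GDP = 4629 × (1 - 8.993/100) = 4629 × 0.91007 ≈ 4213 billion.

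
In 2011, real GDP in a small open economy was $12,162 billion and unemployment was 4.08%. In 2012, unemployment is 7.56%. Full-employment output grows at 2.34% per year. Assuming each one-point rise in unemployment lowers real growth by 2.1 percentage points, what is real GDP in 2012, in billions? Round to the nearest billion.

$11,558 billion

Δu = 7.56 - 4.08 = 3.48 points.
Okun's law (growth form): g_Y = g_Y* - β × Δu = 2.34 - 2.1 × (3.48) = 2.34 - 7.308 = -4.968%.
Real GDP in the next year = 12162 × (1 - 4.968/100) = 12162 × 0.95032 ≈ 11558 billion.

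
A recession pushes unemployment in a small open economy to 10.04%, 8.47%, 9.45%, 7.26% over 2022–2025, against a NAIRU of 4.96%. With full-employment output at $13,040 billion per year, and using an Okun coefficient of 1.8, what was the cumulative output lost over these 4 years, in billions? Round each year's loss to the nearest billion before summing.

Year 2022: gap = -1.8 × (10.04 - 4.96) = -9.144%, loss ≈ 13040 × 9.144/100 ≈ 1192.
Year 2023: gap = -1.8 × (8.47 - 4.96) = -6.318%, loss ≈ 13040 × 6.318/100 ≈ 824.
Year 2024: gap = -1.8 × (9.45 - 4.96) = -8.082%, loss ≈ 13040 × 8.082/100 ≈ 1054.
Year 2025: gap = -1.8 × (7.26 - 4.96) = -4.14%, loss ≈ 13040 × 4.14/100 ≈ 540.
Total lost output = 1192 + 824 + 1054 + 540 = 3610 billion.

$3,610 billion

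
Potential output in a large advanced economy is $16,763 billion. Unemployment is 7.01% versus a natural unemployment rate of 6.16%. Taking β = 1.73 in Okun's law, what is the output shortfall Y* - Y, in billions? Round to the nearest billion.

$246 billion

Output gap = -1.73 × (7.01 - 6.16) = -1.73 × 0.85 = -1.4705%.
Actual GDP ≈ 16763 × 0.985295 ≈ 16517 billion, so the shortfall is 16763 - 16517 = 246 billion.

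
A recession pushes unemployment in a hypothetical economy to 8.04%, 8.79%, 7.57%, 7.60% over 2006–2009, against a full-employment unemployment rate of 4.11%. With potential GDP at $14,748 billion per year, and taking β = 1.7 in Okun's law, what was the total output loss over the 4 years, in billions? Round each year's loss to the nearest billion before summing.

Year 2006: gap = -1.7 × (8.04 - 4.11) = -6.681%, loss ≈ 14748 × 6.681/100 ≈ 985.
Year 2007: gap = -1.7 × (8.79 - 4.11) = -7.956%, loss ≈ 14748 × 7.956/100 ≈ 1173.
Year 2008: gap = -1.7 × (7.57 - 4.11) = -5.882%, loss ≈ 14748 × 5.882/100 ≈ 867.
Year 2009: gap = -1.7 × (7.6 - 4.11) = -5.933%, loss ≈ 14748 × 5.933/100 ≈ 875.
Total lost output = 985 + 1173 + 867 + 875 = 3900 billion.

$3,900 billion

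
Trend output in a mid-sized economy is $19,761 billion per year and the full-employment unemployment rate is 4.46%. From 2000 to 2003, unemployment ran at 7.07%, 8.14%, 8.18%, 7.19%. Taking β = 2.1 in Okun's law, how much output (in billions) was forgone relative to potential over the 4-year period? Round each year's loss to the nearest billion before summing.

Year 2000: gap = -2.1 × (7.07 - 4.46) = -5.481%, loss ≈ 19761 × 5.481/100 ≈ 1083.
Year 2001: gap = -2.1 × (8.14 - 4.46) = -7.728%, loss ≈ 19761 × 7.728/100 ≈ 1527.
Year 2002: gap = -2.1 × (8.18 - 4.46) = -7.812%, loss ≈ 19761 × 7.812/100 ≈ 1544.
Year 2003: gap = -2.1 × (7.19 - 4.46) = -5.733%, loss ≈ 19761 × 5.733/100 ≈ 1133.
Total lost output = 1083 + 1527 + 1544 + 1133 = 5287 billion.

$5,287 billion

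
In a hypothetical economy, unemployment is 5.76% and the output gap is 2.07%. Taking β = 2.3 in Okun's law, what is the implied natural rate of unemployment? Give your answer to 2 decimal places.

6.66%

From Okun's law, u - u* = -(output gap)/β = -(2.07)/2.3 = -0.9 points.
So u* = 5.76 + 0.9 = 6.66%.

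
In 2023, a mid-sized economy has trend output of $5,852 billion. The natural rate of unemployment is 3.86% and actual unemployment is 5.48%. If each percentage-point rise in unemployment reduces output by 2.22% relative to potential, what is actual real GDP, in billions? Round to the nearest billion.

Unemployment gap = 5.48 - 3.86 = 1.62 points, so the output gap is -2.22 × 1.62 = -3.5964%.
Actual GDP = 5852 × (1 - 3.5964/100) = 5852 × 0.964036 ≈ 5642 billion.

$5,642 billion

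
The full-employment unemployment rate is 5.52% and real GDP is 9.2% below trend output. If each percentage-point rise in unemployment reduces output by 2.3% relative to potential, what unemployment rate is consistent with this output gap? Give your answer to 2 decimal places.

From Okun's law, u - u* = -(output gap)/β = -(-9.2)/2.3 = 4 points.
So u = 5.52 + 4 = 9.52%.

9.52%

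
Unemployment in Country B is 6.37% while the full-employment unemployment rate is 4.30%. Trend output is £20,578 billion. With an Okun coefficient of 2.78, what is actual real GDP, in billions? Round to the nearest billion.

£19,394 billion

Unemployment gap = 6.37 - 4.3 = 2.07 points, so the output gap is -2.78 × 2.07 = -5.7546%.
Actual GDP = 20578 × (1 - 5.7546/100) = 20578 × 0.942454 ≈ 19394 billion.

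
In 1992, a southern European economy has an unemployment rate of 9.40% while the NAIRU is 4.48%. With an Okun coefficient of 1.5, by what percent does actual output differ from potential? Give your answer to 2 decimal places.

The unemployment gap is 9.4 - 4.48 = 4.92 percentage points.
Okun's law gives an output gap of -1.5 × 4.92 = -7.38%, i.e. 7.38% below potential.

-7.38%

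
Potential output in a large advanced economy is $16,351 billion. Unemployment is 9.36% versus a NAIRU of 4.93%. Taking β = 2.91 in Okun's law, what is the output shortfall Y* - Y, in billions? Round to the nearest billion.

Output gap = -2.91 × (9.36 - 4.93) = -2.91 × 4.43 = -12.8913%.
Actual GDP ≈ 16351 × 0.871087 ≈ 14243 billion, so the shortfall is 16351 - 14243 = 2108 billion.

$2,108 billion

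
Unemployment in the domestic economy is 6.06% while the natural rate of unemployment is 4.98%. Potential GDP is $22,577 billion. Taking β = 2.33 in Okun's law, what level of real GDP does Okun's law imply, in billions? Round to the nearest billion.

Unemployment gap = 6.06 - 4.98 = 1.08 points, so the output gap is -2.33 × 1.08 = -2.5164%.
Actual GDP = 22577 × (1 - 2.5164/100) = 22577 × 0.974836 ≈ 22009 billion.

$22,009 billion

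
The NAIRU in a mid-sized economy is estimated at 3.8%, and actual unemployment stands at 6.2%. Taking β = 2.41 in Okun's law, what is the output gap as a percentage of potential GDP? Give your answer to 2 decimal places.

-5.78%

The unemployment gap is 6.2 - 3.8 = 2.4 percentage points.
Okun's law gives an output gap of -2.41 × 2.4 = -5.784%, i.e. 5.78% below potential.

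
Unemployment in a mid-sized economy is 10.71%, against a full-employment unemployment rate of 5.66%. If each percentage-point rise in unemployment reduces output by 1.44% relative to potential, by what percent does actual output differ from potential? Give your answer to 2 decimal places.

The unemployment gap is 10.71 - 5.66 = 5.05 percentage points.
Okun's law gives an output gap of -1.44 × 5.05 = -7.272%, i.e. 7.27% below potential.

-7.27%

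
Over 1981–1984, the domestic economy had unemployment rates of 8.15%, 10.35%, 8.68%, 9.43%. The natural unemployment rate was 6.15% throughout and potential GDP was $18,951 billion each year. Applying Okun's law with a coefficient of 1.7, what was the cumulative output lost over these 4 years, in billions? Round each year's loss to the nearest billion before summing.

$3,869 billion

Year 1981: gap = -1.7 × (8.15 - 6.15) = -3.4%, loss ≈ 18951 × 3.4/100 ≈ 644.
Year 1982: gap = -1.7 × (10.35 - 6.15) = -7.14%, loss ≈ 18951 × 7.14/100 ≈ 1353.
Year 1983: gap = -1.7 × (8.68 - 6.15) = -4.301%, loss ≈ 18951 × 4.301/100 ≈ 815.
Year 1984: gap = -1.7 × (9.43 - 6.15) = -5.576%, loss ≈ 18951 × 5.576/100 ≈ 1057.
Total lost output = 644 + 1353 + 815 + 1057 = 3869 billion.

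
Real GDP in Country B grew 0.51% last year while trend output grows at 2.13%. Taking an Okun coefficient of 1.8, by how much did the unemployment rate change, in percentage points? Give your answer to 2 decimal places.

0.90 percentage points

Growth-rate Okun's law: g_Y = g_Y* - β × Δu, so Δu = (g_Y* - g_Y)/β.
Δu = (2.13 - 0.51)/1.8 = 1.62/1.8 = 0.90 percentage points.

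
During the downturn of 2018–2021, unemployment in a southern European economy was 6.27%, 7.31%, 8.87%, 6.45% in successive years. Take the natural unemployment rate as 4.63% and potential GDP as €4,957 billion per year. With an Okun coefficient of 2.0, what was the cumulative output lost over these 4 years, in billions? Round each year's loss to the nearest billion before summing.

€1,029 billion

Year 2018: gap = -2.0 × (6.27 - 4.63) = -3.28%, loss ≈ 4957 × 3.28/100 ≈ 163.
Year 2019: gap = -2.0 × (7.31 - 4.63) = -5.36%, loss ≈ 4957 × 5.36/100 ≈ 266.
Year 2020: gap = -2.0 × (8.87 - 4.63) = -8.48%, loss ≈ 4957 × 8.48/100 ≈ 420.
Year 2021: gap = -2.0 × (6.45 - 4.63) = -3.64%, loss ≈ 4957 × 3.64/100 ≈ 180.
Total lost output = 163 + 266 + 420 + 180 = 1029 billion.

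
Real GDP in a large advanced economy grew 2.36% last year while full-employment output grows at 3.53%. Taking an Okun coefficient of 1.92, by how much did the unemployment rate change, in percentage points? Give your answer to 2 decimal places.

0.61 percentage points

Growth-rate Okun's law: g_Y = g_Y* - β × Δu, so Δu = (g_Y* - g_Y)/β.
Δu = (3.53 - 2.36)/1.92 = 1.17/1.92 = 0.61 percentage points.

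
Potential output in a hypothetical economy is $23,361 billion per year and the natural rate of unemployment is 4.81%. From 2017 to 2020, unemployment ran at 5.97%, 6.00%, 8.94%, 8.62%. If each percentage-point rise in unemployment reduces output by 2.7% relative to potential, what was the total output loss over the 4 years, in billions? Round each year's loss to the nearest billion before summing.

Year 2017: gap = -2.7 × (5.97 - 4.81) = -3.132%, loss ≈ 23361 × 3.132/100 ≈ 732.
Year 2018: gap = -2.7 × (6 - 4.81) = -3.213%, loss ≈ 23361 × 3.213/100 ≈ 751.
Year 2019: gap = -2.7 × (8.94 - 4.81) = -11.151%, loss ≈ 23361 × 11.151/100 ≈ 2605.
Year 2020: gap = -2.7 × (8.62 - 4.81) = -10.287%, loss ≈ 23361 × 10.287/100 ≈ 2403.
Total lost output = 732 + 751 + 2605 + 2403 = 6491 billion.

$6,491 billion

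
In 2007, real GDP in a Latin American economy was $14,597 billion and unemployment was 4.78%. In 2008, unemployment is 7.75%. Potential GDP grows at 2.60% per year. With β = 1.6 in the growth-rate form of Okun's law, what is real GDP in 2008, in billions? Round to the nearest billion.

Δu = 7.75 - 4.78 = 2.97 points.
Okun's law (growth form): g_Y = g_Y* - β × Δu = 2.60 - 1.6 × (2.97) = 2.6 - 4.752 = -2.152%.
Real GDP in the next year = 14597 × (1 - 2.152/100) = 14597 × 0.97848 ≈ 14283 billion.

$14,283 billion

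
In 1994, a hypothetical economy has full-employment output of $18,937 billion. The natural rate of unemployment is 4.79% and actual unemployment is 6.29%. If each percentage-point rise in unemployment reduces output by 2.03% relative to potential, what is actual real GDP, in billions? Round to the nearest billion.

Unemployment gap = 6.29 - 4.79 = 1.5 points, so the output gap is -2.03 × 1.5 = -3.045%.
Actual GDP = 18937 × (1 - 3.045/100) = 18937 × 0.96955 ≈ 18360 billion.

$18,360 billion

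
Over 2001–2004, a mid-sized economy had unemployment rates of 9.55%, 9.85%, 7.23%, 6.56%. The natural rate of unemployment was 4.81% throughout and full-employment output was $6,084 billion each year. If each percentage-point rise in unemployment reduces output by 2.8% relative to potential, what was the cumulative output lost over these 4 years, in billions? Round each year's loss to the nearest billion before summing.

$2,376 billion

Year 2001: gap = -2.8 × (9.55 - 4.81) = -13.272%, loss ≈ 6084 × 13.272/100 ≈ 807.
Year 2002: gap = -2.8 × (9.85 - 4.81) = -14.112%, loss ≈ 6084 × 14.112/100 ≈ 859.
Year 2003: gap = -2.8 × (7.23 - 4.81) = -6.776%, loss ≈ 6084 × 6.776/100 ≈ 412.
Year 2004: gap = -2.8 × (6.56 - 4.81) = -4.9%, loss ≈ 6084 × 4.9/100 ≈ 298.
Total lost output = 807 + 859 + 412 + 298 = 2376 billion.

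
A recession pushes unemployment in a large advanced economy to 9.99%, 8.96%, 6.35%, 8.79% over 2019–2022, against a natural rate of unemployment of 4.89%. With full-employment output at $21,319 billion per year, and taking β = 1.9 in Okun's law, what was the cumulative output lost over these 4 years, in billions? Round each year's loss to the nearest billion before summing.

Year 2019: gap = -1.9 × (9.99 - 4.89) = -9.69%, loss ≈ 21319 × 9.69/100 ≈ 2066.
Year 2020: gap = -1.9 × (8.96 - 4.89) = -7.733%, loss ≈ 21319 × 7.733/100 ≈ 1649.
Year 2021: gap = -1.9 × (6.35 - 4.89) = -2.774%, loss ≈ 21319 × 2.774/100 ≈ 591.
Year 2022: gap = -1.9 × (8.79 - 4.89) = -7.41%, loss ≈ 21319 × 7.41/100 ≈ 1580.
Total lost output = 2066 + 1649 + 591 + 1580 = 5886 billion.

$5,886 billion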